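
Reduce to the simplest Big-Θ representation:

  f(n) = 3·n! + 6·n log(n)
Θ(n!)

Order the terms by growth rate: 6·n log(n) ≺ 3·n!.
The fastest-growing term 3·n! dominates as n → ∞; dropping its constant factor gives Θ(n!).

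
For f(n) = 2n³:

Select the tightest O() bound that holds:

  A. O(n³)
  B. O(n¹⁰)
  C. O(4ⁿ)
A

f(n) = 2n³ is O(n³).
All listed options are valid Big-O bounds (upper bounds),
but O(n³) is the tightest (smallest valid bound).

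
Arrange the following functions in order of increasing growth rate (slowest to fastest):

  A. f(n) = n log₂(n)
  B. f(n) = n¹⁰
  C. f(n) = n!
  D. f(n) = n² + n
A < D < B < C

Comparing growth rates:
A = n log₂(n) is O(n log n)
D = n² + n is O(n²)
B = n¹⁰ is O(n¹⁰)
C = n! is O(n!)

Therefore, the order from slowest to fastest is: A < D < B < C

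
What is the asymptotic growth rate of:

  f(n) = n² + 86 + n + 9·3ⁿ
Θ(3ⁿ)

Order the terms by growth rate: 86 ≺ n ≺ n² ≺ 9·3ⁿ.
The fastest-growing term 9·3ⁿ dominates as n → ∞; dropping its constant factor gives Θ(3ⁿ).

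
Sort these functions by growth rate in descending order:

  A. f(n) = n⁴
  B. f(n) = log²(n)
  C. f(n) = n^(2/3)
A > C > B

Comparing growth rates:
A = n⁴ is O(n⁴)
C = n^(2/3) is O(n^(2/3))
B = log²(n) is O(log² n)

Therefore, the order from fastest to slowest is: A > C > B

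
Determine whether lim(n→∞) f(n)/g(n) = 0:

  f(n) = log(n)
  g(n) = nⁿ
True

f(n) = log(n) is O(log n), and g(n) = nⁿ is O(nⁿ).
Since O(log n) grows strictly slower than O(nⁿ), f(n) = o(g(n)) is true.
This means lim(n→∞) f(n)/g(n) = 0.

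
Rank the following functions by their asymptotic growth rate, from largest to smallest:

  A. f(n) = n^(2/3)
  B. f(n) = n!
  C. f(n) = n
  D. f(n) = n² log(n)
B > D > C > A

Comparing growth rates:
B = n! is O(n!)
D = n² log(n) is O(n² log n)
C = n is O(n)
A = n^(2/3) is O(n^(2/3))

Therefore, the order from fastest to slowest is: B > D > C > A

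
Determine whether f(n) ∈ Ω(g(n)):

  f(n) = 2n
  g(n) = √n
True

f(n) = 2n is O(n), and g(n) = √n is O(√n).
Since O(n) grows at least as fast as O(√n), f(n) = Ω(g(n)) is true.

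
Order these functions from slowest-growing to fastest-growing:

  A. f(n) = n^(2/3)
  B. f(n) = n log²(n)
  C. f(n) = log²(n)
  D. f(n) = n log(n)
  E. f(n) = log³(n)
C < E < A < D < B

Comparing growth rates:
C = log²(n) is O(log² n)
E = log³(n) is O(log³ n)
A = n^(2/3) is O(n^(2/3))
D = n log(n) is O(n log n)
B = n log²(n) is O(n log² n)

Therefore, the order from slowest to fastest is: C < E < A < D < B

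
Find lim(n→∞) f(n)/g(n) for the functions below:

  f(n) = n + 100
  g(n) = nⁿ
0

Since n + 100 (O(n)) grows slower than nⁿ (O(nⁿ)),
the ratio f(n)/g(n) → 0 as n → ∞.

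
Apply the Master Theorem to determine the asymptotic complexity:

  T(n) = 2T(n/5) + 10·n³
Θ(n³)

Master Theorem: a = 2, b = 5, f(n) = 10·n³.
Compute the critical exponent d = log₅(2) = 0.431.
Compare f(n) = Θ(n³) against n^d:
  k = 3 > d = 0.431, so f(n) = Ω(n^(d+ε)) — Case 3.
  Regularity: a·(n/b)^3/n^3 = a/b^3 = 2/125 < 1 ✓.
  The top-level work dominates: T(n) = Θ(f(n)) = Θ(n³).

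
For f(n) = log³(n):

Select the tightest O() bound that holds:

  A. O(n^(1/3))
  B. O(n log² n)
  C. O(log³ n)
C

f(n) = log³(n) is O(log³ n).
All listed options are valid Big-O bounds (upper bounds),
but O(log³ n) is the tightest (smallest valid bound).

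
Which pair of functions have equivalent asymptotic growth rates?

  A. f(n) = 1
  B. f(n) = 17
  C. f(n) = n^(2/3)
A and B

Examining each function:
  A. 1 is O(1)
  B. 17 is O(1)
  C. n^(2/3) is O(n^(2/3))

Functions A and B both have the same complexity class.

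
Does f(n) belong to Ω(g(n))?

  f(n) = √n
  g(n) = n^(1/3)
True

f(n) = √n is O(√n), and g(n) = n^(1/3) is O(n^(1/3)).
Since O(√n) grows at least as fast as O(n^(1/3)), f(n) = Ω(g(n)) is true.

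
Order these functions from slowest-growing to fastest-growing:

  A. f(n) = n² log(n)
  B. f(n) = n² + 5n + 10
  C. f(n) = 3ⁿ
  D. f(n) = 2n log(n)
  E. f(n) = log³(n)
E < D < B < A < C

Comparing growth rates:
E = log³(n) is O(log³ n)
D = 2n log(n) is O(n log n)
B = n² + 5n + 10 is O(n²)
A = n² log(n) is O(n² log n)
C = 3ⁿ is O(3ⁿ)

Therefore, the order from slowest to fastest is: E < D < B < A < C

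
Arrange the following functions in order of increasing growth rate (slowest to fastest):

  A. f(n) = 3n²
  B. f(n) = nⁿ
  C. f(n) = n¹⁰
A < C < B

Comparing growth rates:
A = 3n² is O(n²)
C = n¹⁰ is O(n¹⁰)
B = nⁿ is O(nⁿ)

Therefore, the order from slowest to fastest is: A < C < B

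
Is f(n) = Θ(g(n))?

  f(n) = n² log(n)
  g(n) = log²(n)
False

f(n) = n² log(n) is O(n² log n), and g(n) = log²(n) is O(log² n).
Since they have different growth rates, f(n) = Θ(g(n)) is false.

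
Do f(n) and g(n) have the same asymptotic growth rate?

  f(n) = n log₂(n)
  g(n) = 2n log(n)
True

f(n) = n log₂(n) and g(n) = 2n log(n) are both O(n log n).
Since they have the same asymptotic growth rate, f(n) = Θ(g(n)) is true.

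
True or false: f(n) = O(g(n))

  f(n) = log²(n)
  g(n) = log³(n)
True

f(n) = log²(n) is O(log² n), and g(n) = log³(n) is O(log³ n).
Since O(log² n) ⊆ O(log³ n) (f grows no faster than g), f(n) = O(g(n)) is true.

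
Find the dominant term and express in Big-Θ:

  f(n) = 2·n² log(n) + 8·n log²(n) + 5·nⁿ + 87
Θ(nⁿ)

Order the terms by growth rate: 87 ≺ 8·n log²(n) ≺ 2·n² log(n) ≺ 5·nⁿ.
The fastest-growing term 5·nⁿ dominates as n → ∞; dropping its constant factor gives Θ(nⁿ).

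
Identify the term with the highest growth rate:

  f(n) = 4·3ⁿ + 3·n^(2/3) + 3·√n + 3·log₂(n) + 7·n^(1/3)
4·3ⁿ

Looking at each term:
  - 4·3ⁿ is O(3ⁿ)
  - 3·n^(2/3) is O(n^(2/3))
  - 3·√n is O(√n)
  - 3·log₂(n) is O(log n)
  - 7·n^(1/3) is O(n^(1/3))

The term 4·3ⁿ (O(3ⁿ)) grows fastest and dominates all others.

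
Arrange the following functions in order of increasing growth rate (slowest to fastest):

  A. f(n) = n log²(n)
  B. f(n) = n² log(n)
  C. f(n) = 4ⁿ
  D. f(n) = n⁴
A < B < D < C

Comparing growth rates:
A = n log²(n) is O(n log² n)
B = n² log(n) is O(n² log n)
D = n⁴ is O(n⁴)
C = 4ⁿ is O(4ⁿ)

Therefore, the order from slowest to fastest is: A < B < D < C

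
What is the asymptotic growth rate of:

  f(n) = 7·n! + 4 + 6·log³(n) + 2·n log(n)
Θ(n!)

Order the terms by growth rate: 4 ≺ 6·log³(n) ≺ 2·n log(n) ≺ 7·n!.
The fastest-growing term 7·n! dominates as n → ∞; dropping its constant factor gives Θ(n!).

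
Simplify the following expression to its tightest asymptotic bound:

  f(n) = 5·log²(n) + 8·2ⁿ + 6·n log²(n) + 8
Θ(2ⁿ)

Order the terms by growth rate: 8 ≺ 5·log²(n) ≺ 6·n log²(n) ≺ 8·2ⁿ.
The fastest-growing term 8·2ⁿ dominates as n → ∞; dropping its constant factor gives Θ(2ⁿ).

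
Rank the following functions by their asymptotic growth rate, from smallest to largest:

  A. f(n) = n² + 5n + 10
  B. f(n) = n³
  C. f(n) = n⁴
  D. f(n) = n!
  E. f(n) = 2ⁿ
A < B < C < E < D

Comparing growth rates:
A = n² + 5n + 10 is O(n²)
B = n³ is O(n³)
C = n⁴ is O(n⁴)
E = 2ⁿ is O(2ⁿ)
D = n! is O(n!)

Therefore, the order from slowest to fastest is: A < B < C < E < D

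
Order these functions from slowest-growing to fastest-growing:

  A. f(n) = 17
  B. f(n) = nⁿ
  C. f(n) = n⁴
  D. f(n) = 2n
A < D < C < B

Comparing growth rates:
A = 17 is O(1)
D = 2n is O(n)
C = n⁴ is O(n⁴)
B = nⁿ is O(nⁿ)

Therefore, the order from slowest to fastest is: A < D < C < B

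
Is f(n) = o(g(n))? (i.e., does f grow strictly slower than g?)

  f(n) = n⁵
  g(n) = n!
True

f(n) = n⁵ is O(n⁵), and g(n) = n! is O(n!).
Since O(n⁵) grows strictly slower than O(n!), f(n) = o(g(n)) is true.
This means lim(n→∞) f(n)/g(n) = 0.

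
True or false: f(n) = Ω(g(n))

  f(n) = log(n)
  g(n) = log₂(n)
True

f(n) = log(n) and g(n) = log₂(n) are both O(log n).
Big-Ω permits equal growth rates (f ≥ c·g for some c > 0), so f(n) = Ω(g(n)) is true.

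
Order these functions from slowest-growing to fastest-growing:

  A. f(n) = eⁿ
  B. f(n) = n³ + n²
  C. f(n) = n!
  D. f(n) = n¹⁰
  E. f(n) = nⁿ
B < D < A < C < E

Comparing growth rates:
B = n³ + n² is O(n³)
D = n¹⁰ is O(n¹⁰)
A = eⁿ is O(eⁿ)
C = n! is O(n!)
E = nⁿ is O(nⁿ)

Therefore, the order from slowest to fastest is: B < D < A < C < E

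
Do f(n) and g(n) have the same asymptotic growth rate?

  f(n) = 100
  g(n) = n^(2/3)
False

f(n) = 100 is O(1), and g(n) = n^(2/3) is O(n^(2/3)).
Since they have different growth rates, f(n) = Θ(g(n)) is false.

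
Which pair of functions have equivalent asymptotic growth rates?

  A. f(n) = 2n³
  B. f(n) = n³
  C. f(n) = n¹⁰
A and B

Examining each function:
  A. 2n³ is O(n³)
  B. n³ is O(n³)
  C. n¹⁰ is O(n¹⁰)

Functions A and B both have the same complexity class.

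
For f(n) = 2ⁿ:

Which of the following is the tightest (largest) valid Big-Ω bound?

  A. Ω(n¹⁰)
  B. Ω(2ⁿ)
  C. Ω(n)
B

f(n) = 2ⁿ is Ω(2ⁿ).
All listed options are valid Big-Ω bounds (lower bounds),
but Ω(2ⁿ) is the tightest (largest valid bound).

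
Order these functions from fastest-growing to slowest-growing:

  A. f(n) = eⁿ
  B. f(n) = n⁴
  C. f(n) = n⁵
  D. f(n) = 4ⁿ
D > A > C > B

Comparing growth rates:
D = 4ⁿ is O(4ⁿ)
A = eⁿ is O(eⁿ)
C = n⁵ is O(n⁵)
B = n⁴ is O(n⁴)

Therefore, the order from fastest to slowest is: D > A > C > B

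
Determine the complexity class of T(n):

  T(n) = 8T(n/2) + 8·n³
Θ(n³ log n)

Master Theorem: a = 8, b = 2, f(n) = 8·n³.
Compute the critical exponent d = log₂(8) = 3.
Compare f(n) = Θ(n³) against n^d:
  k = 3 = d, so f(n) = Θ(n^d) — Case 2.
  Work is balanced across levels: T(n) = Θ(n^d log n) = Θ(n³ log n).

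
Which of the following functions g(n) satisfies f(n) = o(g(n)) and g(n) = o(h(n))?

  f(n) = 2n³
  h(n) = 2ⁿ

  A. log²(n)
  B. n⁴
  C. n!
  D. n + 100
B

We need g(n) with 2n³ = o(g(n)) and g(n) = o(2ⁿ), i.e. O(n³) ≺ g ≺ O(2ⁿ).
Check each option:
  A. log²(n) — O(log² n) does not grow strictly faster than f(n)
  B. n⁴ — O(n⁴) is strictly between O(n³) and O(2ⁿ) ✓
  C. n! — O(n!) does not grow strictly slower than h(n)
  D. n + 100 — O(n) does not grow strictly faster than f(n)

Only option B (n⁴) lies strictly between.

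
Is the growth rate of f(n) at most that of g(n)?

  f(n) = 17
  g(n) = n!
True

f(n) = 17 is O(1), and g(n) = n! is O(n!).
Since O(1) ⊆ O(n!) (f grows no faster than g), f(n) = O(g(n)) is true.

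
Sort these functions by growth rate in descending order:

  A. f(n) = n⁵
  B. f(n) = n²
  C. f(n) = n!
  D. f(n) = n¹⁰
C > D > A > B

Comparing growth rates:
C = n! is O(n!)
D = n¹⁰ is O(n¹⁰)
A = n⁵ is O(n⁵)
B = n² is O(n²)

Therefore, the order from fastest to slowest is: C > D > A > B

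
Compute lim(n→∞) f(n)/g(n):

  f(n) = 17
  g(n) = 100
17/100

Since 17 and 100 have the same growth rate (O(1)),
the ratio converges to a constant: 17/100.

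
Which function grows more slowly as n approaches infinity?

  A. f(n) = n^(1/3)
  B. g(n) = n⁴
A

f(n) = n^(1/3) is O(n^(1/3)), while g(n) = n⁴ is O(n⁴).
Since O(n^(1/3)) grows slower than O(n⁴), f(n) is dominated.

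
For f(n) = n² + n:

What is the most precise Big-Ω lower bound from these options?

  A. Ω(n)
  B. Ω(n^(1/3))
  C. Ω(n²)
C

f(n) = n² + n is Ω(n²).
All listed options are valid Big-Ω bounds (lower bounds),
but Ω(n²) is the tightest (largest valid bound).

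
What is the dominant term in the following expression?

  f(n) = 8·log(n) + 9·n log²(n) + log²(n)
9·n log²(n)

Looking at each term:
  - 8·log(n) is O(log n)
  - 9·n log²(n) is O(n log² n)
  - log²(n) is O(log² n)

The term 9·n log²(n) (O(n log² n)) grows fastest and dominates all others.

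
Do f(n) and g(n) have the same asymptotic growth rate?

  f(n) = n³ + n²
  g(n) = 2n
False

f(n) = n³ + n² is O(n³), and g(n) = 2n is O(n).
Since they have different growth rates, f(n) = Θ(g(n)) is false.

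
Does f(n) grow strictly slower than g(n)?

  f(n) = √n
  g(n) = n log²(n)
True

f(n) = √n is O(√n), and g(n) = n log²(n) is O(n log² n).
Since O(√n) grows strictly slower than O(n log² n), f(n) = o(g(n)) is true.
This means lim(n→∞) f(n)/g(n) = 0.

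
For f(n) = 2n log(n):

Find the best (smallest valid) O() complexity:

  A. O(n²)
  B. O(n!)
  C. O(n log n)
C

f(n) = 2n log(n) is O(n log n).
All listed options are valid Big-O bounds (upper bounds),
but O(n log n) is the tightest (smallest valid bound).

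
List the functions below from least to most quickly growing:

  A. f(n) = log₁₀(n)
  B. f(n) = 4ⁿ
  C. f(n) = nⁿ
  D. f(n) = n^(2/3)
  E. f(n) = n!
A < D < B < E < C

Comparing growth rates:
A = log₁₀(n) is O(log n)
D = n^(2/3) is O(n^(2/3))
B = 4ⁿ is O(4ⁿ)
E = n! is O(n!)
C = nⁿ is O(nⁿ)

Therefore, the order from slowest to fastest is: A < D < B < E < C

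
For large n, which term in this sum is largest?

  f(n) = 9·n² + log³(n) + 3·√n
9·n²

Looking at each term:
  - 9·n² is O(n²)
  - log³(n) is O(log³ n)
  - 3·√n is O(√n)

The term 9·n² (O(n²)) grows fastest and dominates all others.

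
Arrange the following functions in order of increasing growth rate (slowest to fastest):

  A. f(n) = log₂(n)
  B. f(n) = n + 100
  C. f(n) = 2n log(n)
A < B < C

Comparing growth rates:
A = log₂(n) is O(log n)
B = n + 100 is O(n)
C = 2n log(n) is O(n log n)

Therefore, the order from slowest to fastest is: A < B < C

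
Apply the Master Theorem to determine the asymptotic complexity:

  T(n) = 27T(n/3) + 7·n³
Θ(n³ log n)

Master Theorem: a = 27, b = 3, f(n) = 7·n³.
Compute the critical exponent d = log₃(27) = 3.
Compare f(n) = Θ(n³) against n^d:
  k = 3 = d, so f(n) = Θ(n^d) — Case 2.
  Work is balanced across levels: T(n) = Θ(n^d log n) = Θ(n³ log n).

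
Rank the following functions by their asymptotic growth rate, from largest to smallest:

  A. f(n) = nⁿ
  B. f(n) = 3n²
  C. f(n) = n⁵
A > C > B

Comparing growth rates:
A = nⁿ is O(nⁿ)
C = n⁵ is O(n⁵)
B = 3n² is O(n²)

Therefore, the order from fastest to slowest is: A > C > B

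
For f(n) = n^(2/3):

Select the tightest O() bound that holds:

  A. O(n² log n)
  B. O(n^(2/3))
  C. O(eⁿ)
B

f(n) = n^(2/3) is O(n^(2/3)).
All listed options are valid Big-O bounds (upper bounds),
but O(n^(2/3)) is the tightest (smallest valid bound).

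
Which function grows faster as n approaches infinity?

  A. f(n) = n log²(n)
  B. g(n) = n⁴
B

f(n) = n log²(n) is O(n log² n), while g(n) = n⁴ is O(n⁴).
Since O(n⁴) grows faster than O(n log² n), g(n) dominates.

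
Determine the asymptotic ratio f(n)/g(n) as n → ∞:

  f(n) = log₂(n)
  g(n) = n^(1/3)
0

Since log₂(n) (O(log n)) grows slower than n^(1/3) (O(n^(1/3))),
the ratio f(n)/g(n) → 0 as n → ∞.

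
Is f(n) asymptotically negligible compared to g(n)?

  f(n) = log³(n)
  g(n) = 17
False

f(n) = log³(n) is O(log³ n), and g(n) = 17 is O(1).
Since O(log³ n) grows faster than or equal to O(1), f(n) = o(g(n)) is false.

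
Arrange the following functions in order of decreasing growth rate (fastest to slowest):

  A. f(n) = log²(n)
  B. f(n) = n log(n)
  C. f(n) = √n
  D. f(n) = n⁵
D > B > C > A

Comparing growth rates:
D = n⁵ is O(n⁵)
B = n log(n) is O(n log n)
C = √n is O(√n)
A = log²(n) is O(log² n)

Therefore, the order from fastest to slowest is: D > B > C > A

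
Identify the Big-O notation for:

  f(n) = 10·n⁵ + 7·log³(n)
O(n⁵)

The dominant term in 10·n⁵ + 7·log³(n) is 10·n⁵, which is Θ(n⁵).
Lower-order terms (7·log³(n)) are asymptotically negligible.
Constants are absorbed, so the tightest bound is O(n⁵).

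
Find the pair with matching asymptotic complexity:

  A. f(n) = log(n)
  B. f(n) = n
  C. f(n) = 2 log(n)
A and C

Examining each function:
  A. log(n) is O(log n)
  B. n is O(n)
  C. 2 log(n) is O(log n)

Functions A and C both have the same complexity class.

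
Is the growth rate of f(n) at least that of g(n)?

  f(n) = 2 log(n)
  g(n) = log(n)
True

f(n) = 2 log(n) and g(n) = log(n) are both O(log n).
Big-Ω permits equal growth rates (f ≥ c·g for some c > 0), so f(n) = Ω(g(n)) is true.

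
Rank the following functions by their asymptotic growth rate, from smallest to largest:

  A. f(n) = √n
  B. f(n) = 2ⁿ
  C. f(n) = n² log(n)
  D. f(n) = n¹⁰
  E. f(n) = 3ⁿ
A < C < D < B < E

Comparing growth rates:
A = √n is O(√n)
C = n² log(n) is O(n² log n)
D = n¹⁰ is O(n¹⁰)
B = 2ⁿ is O(2ⁿ)
E = 3ⁿ is O(3ⁿ)

Therefore, the order from slowest to fastest is: A < C < D < B < E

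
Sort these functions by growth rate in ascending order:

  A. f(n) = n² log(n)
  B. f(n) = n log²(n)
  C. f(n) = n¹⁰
B < A < C

Comparing growth rates:
B = n log²(n) is O(n log² n)
A = n² log(n) is O(n² log n)
C = n¹⁰ is O(n¹⁰)

Therefore, the order from slowest to fastest is: B < A < C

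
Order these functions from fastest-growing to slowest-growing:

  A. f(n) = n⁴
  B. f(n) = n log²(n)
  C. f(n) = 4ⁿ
C > A > B

Comparing growth rates:
C = 4ⁿ is O(4ⁿ)
A = n⁴ is O(n⁴)
B = n log²(n) is O(n log² n)

Therefore, the order from fastest to slowest is: C > A > B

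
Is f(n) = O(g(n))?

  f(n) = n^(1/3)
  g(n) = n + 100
True

f(n) = n^(1/3) is O(n^(1/3)), and g(n) = n + 100 is O(n).
Since O(n^(1/3)) ⊆ O(n) (f grows no faster than g), f(n) = O(g(n)) is true.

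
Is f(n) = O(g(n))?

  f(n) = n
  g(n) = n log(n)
True

f(n) = n is O(n), and g(n) = n log(n) is O(n log n).
Since O(n) ⊆ O(n log n) (f grows no faster than g), f(n) = O(g(n)) is true.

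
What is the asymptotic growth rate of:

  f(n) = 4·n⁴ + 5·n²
Θ(n⁴)

Order the terms by growth rate: 5·n² ≺ 4·n⁴.
The fastest-growing term 4·n⁴ dominates as n → ∞; dropping its constant factor gives Θ(n⁴).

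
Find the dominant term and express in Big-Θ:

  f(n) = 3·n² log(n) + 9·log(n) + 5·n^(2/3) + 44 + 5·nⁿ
Θ(nⁿ)

Order the terms by growth rate: 44 ≺ 9·log(n) ≺ 5·n^(2/3) ≺ 3·n² log(n) ≺ 5·nⁿ.
The fastest-growing term 5·nⁿ dominates as n → ∞; dropping its constant factor gives Θ(nⁿ).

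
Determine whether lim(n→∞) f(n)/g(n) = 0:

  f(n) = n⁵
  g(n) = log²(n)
False

f(n) = n⁵ is O(n⁵), and g(n) = log²(n) is O(log² n).
Since O(n⁵) grows faster than or equal to O(log² n), f(n) = o(g(n)) is false.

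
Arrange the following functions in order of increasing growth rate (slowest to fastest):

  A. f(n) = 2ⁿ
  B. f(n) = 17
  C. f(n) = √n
B < C < A

Comparing growth rates:
B = 17 is O(1)
C = √n is O(√n)
A = 2ⁿ is O(2ⁿ)

Therefore, the order from slowest to fastest is: B < C < A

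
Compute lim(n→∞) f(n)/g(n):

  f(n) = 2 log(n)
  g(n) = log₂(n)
log(4)

Since 2 log(n) and log₂(n) have the same growth rate (O(log n)),
the ratio converges to a constant: log(4).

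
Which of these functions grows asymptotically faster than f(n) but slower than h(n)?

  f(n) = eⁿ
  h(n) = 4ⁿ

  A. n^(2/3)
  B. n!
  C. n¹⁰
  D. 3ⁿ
D

We need g(n) with eⁿ = o(g(n)) and g(n) = o(4ⁿ), i.e. O(eⁿ) ≺ g ≺ O(4ⁿ).
Check each option:
  A. n^(2/3) — O(n^(2/3)) does not grow strictly faster than f(n)
  B. n! — O(n!) does not grow strictly slower than h(n)
  C. n¹⁰ — O(n¹⁰) does not grow strictly faster than f(n)
  D. 3ⁿ — O(3ⁿ) is strictly between O(eⁿ) and O(4ⁿ) ✓

Only option D (3ⁿ) lies strictly between.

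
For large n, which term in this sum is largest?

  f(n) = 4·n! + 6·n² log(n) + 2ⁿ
4·n!

Looking at each term:
  - 4·n! is O(n!)
  - 6·n² log(n) is O(n² log n)
  - 2ⁿ is O(2ⁿ)

The term 4·n! (O(n!)) grows fastest and dominates all others.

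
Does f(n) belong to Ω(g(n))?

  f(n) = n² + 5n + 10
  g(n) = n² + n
True

f(n) = n² + 5n + 10 and g(n) = n² + n are both O(n²).
Big-Ω permits equal growth rates (f ≥ c·g for some c > 0), so f(n) = Ω(g(n)) is true.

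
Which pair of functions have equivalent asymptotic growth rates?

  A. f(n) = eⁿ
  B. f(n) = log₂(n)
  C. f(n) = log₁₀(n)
B and C

Examining each function:
  A. eⁿ is O(eⁿ)
  B. log₂(n) is O(log n)
  C. log₁₀(n) is O(log n)

Functions B and C both have the same complexity class.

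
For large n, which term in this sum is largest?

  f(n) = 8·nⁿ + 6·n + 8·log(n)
8·nⁿ

Looking at each term:
  - 8·nⁿ is O(nⁿ)
  - 6·n is O(n)
  - 8·log(n) is O(log n)

The term 8·nⁿ (O(nⁿ)) grows fastest and dominates all others.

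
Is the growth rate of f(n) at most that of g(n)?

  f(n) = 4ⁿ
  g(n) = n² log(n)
False

f(n) = 4ⁿ is O(4ⁿ), and g(n) = n² log(n) is O(n² log n).
Since O(4ⁿ) grows faster than O(n² log n), f(n) = O(g(n)) is false.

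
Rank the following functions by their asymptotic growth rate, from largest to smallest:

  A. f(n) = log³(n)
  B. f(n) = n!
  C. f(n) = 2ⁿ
B > C > A

Comparing growth rates:
B = n! is O(n!)
C = 2ⁿ is O(2ⁿ)
A = log³(n) is O(log³ n)

Therefore, the order from fastest to slowest is: B > C > A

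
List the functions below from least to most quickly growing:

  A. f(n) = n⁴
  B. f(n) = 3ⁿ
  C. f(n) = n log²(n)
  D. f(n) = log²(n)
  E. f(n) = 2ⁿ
D < C < A < E < B

Comparing growth rates:
D = log²(n) is O(log² n)
C = n log²(n) is O(n log² n)
A = n⁴ is O(n⁴)
E = 2ⁿ is O(2ⁿ)
B = 3ⁿ is O(3ⁿ)

Therefore, the order from slowest to fastest is: D < C < A < E < B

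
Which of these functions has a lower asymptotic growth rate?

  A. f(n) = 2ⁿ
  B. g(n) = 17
B

f(n) = 2ⁿ is O(2ⁿ), while g(n) = 17 is O(1).
Since O(1) grows slower than O(2ⁿ), g(n) is dominated.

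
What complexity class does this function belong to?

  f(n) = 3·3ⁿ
O(3ⁿ)

The dominant term in 3·3ⁿ is 3·3ⁿ, which is Θ(3ⁿ).
Constants are absorbed, so the tightest bound is O(3ⁿ).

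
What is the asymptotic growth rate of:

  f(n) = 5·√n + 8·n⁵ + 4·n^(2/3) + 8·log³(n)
Θ(n⁵)

Order the terms by growth rate: 8·log³(n) ≺ 5·√n ≺ 4·n^(2/3) ≺ 8·n⁵.
The fastest-growing term 8·n⁵ dominates as n → ∞; dropping its constant factor gives Θ(n⁵).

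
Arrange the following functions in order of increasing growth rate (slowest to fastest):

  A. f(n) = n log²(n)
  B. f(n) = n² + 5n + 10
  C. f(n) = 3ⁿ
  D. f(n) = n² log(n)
A < B < D < C

Comparing growth rates:
A = n log²(n) is O(n log² n)
B = n² + 5n + 10 is O(n²)
D = n² log(n) is O(n² log n)
C = 3ⁿ is O(3ⁿ)

Therefore, the order from slowest to fastest is: A < B < D < C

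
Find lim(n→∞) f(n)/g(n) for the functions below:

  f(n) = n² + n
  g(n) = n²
1

Since n² + n and n² have the same growth rate (O(n²)),
the ratio converges to a constant: 1.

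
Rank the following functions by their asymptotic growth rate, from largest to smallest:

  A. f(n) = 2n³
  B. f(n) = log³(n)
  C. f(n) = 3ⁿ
C > A > B

Comparing growth rates:
C = 3ⁿ is O(3ⁿ)
A = 2n³ is O(n³)
B = log³(n) is O(log³ n)

Therefore, the order from fastest to slowest is: C > A > B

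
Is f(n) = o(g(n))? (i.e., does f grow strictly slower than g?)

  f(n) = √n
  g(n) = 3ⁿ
True

f(n) = √n is O(√n), and g(n) = 3ⁿ is O(3ⁿ).
Since O(√n) grows strictly slower than O(3ⁿ), f(n) = o(g(n)) is true.
This means lim(n→∞) f(n)/g(n) = 0.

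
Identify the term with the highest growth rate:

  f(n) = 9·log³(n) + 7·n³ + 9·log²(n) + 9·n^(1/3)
7·n³

Looking at each term:
  - 9·log³(n) is O(log³ n)
  - 7·n³ is O(n³)
  - 9·log²(n) is O(log² n)
  - 9·n^(1/3) is O(n^(1/3))

The term 7·n³ (O(n³)) grows fastest and dominates all others.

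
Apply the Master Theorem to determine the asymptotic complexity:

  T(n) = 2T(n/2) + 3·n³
Θ(n³)

Master Theorem: a = 2, b = 2, f(n) = 3·n³.
Compute the critical exponent d = log₂(2) = 1.
Compare f(n) = Θ(n³) against n^d:
  k = 3 > d = 1, so f(n) = Ω(n^(d+ε)) — Case 3.
  Regularity: a·(n/b)^3/n^3 = a/b^3 = 2/8 < 1 ✓.
  The top-level work dominates: T(n) = Θ(f(n)) = Θ(n³).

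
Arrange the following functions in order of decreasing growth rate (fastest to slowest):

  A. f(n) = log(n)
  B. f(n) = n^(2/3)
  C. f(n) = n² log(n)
C > B > A

Comparing growth rates:
C = n² log(n) is O(n² log n)
B = n^(2/3) is O(n^(2/3))
A = log(n) is O(log n)

Therefore, the order from fastest to slowest is: C > B > A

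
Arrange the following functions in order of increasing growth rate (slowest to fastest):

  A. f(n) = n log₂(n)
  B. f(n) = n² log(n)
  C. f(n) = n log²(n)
A < C < B

Comparing growth rates:
A = n log₂(n) is O(n log n)
C = n log²(n) is O(n log² n)
B = n² log(n) is O(n² log n)

Therefore, the order from slowest to fastest is: A < C < B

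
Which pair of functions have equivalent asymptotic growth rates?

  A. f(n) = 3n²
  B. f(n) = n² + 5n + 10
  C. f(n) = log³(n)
A and B

Examining each function:
  A. 3n² is O(n²)
  B. n² + 5n + 10 is O(n²)
  C. log³(n) is O(log³ n)

Functions A and B both have the same complexity class.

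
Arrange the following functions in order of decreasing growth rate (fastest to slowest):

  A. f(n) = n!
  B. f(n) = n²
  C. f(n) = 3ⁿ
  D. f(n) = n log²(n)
A > C > B > D

Comparing growth rates:
A = n! is O(n!)
C = 3ⁿ is O(3ⁿ)
B = n² is O(n²)
D = n log²(n) is O(n log² n)

Therefore, the order from fastest to slowest is: A > C > B > D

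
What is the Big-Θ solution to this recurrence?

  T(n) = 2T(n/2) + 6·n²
Θ(n²)

Master Theorem: a = 2, b = 2, f(n) = 6·n².
Compute the critical exponent d = log₂(2) = 1.
Compare f(n) = Θ(n²) against n^d:
  k = 2 > d = 1, so f(n) = Ω(n^(d+ε)) — Case 3.
  Regularity: a·(n/b)^2/n^2 = a/b^2 = 2/4 < 1 ✓.
  The top-level work dominates: T(n) = Θ(f(n)) = Θ(n²).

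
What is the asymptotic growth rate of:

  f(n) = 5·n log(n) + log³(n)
Θ(n log n)

Order the terms by growth rate: log³(n) ≺ 5·n log(n).
The fastest-growing term 5·n log(n) dominates as n → ∞; dropping its constant factor gives Θ(n log n).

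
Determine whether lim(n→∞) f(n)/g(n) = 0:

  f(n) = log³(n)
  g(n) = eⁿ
True

f(n) = log³(n) is O(log³ n), and g(n) = eⁿ is O(eⁿ).
Since O(log³ n) grows strictly slower than O(eⁿ), f(n) = o(g(n)) is true.
This means lim(n→∞) f(n)/g(n) = 0.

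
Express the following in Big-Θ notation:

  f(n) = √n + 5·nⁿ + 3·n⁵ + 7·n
Θ(nⁿ)

Order the terms by growth rate: √n ≺ 7·n ≺ 3·n⁵ ≺ 5·nⁿ.
The fastest-growing term 5·nⁿ dominates as n → ∞; dropping its constant factor gives Θ(nⁿ).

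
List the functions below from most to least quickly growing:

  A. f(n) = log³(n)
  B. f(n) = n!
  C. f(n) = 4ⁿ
B > C > A

Comparing growth rates:
B = n! is O(n!)
C = 4ⁿ is O(4ⁿ)
A = log³(n) is O(log³ n)

Therefore, the order from fastest to slowest is: B > C > A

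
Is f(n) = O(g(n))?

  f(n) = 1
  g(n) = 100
True

f(n) = 1 and g(n) = 100 are both O(1).
Big-O permits equal growth rates (f ≤ c·g for some c), so f(n) = O(g(n)) is true.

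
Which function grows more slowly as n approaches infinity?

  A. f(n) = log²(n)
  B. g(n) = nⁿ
A

f(n) = log²(n) is O(log² n), while g(n) = nⁿ is O(nⁿ).
Since O(log² n) grows slower than O(nⁿ), f(n) is dominated.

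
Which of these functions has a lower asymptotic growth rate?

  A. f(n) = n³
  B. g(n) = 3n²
B

f(n) = n³ is O(n³), while g(n) = 3n² is O(n²).
Since O(n²) grows slower than O(n³), g(n) is dominated.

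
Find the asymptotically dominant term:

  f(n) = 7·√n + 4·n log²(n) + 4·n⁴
4·n⁴

Looking at each term:
  - 7·√n is O(√n)
  - 4·n log²(n) is O(n log² n)
  - 4·n⁴ is O(n⁴)

The term 4·n⁴ (O(n⁴)) grows fastest and dominates all others.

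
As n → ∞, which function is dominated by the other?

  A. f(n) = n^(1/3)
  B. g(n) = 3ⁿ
A

f(n) = n^(1/3) is O(n^(1/3)), while g(n) = 3ⁿ is O(3ⁿ).
Since O(n^(1/3)) grows slower than O(3ⁿ), f(n) is dominated.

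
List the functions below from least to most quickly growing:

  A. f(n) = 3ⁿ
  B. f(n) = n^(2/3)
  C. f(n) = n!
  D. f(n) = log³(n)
D < B < A < C

Comparing growth rates:
D = log³(n) is O(log³ n)
B = n^(2/3) is O(n^(2/3))
A = 3ⁿ is O(3ⁿ)
C = n! is O(n!)

Therefore, the order from slowest to fastest is: D < B < A < C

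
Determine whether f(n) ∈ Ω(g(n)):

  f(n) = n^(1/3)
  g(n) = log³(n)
True

f(n) = n^(1/3) is O(n^(1/3)), and g(n) = log³(n) is O(log³ n).
Since O(n^(1/3)) grows at least as fast as O(log³ n), f(n) = Ω(g(n)) is true.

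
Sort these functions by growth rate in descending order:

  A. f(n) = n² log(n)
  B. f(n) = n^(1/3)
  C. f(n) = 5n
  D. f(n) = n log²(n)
A > D > C > B

Comparing growth rates:
A = n² log(n) is O(n² log n)
D = n log²(n) is O(n log² n)
C = 5n is O(n)
B = n^(1/3) is O(n^(1/3))

Therefore, the order from fastest to slowest is: A > D > C > B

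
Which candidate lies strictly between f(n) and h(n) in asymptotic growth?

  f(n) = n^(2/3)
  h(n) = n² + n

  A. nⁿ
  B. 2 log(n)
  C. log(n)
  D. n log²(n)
D

We need g(n) with n^(2/3) = o(g(n)) and g(n) = o(n² + n), i.e. O(n^(2/3)) ≺ g ≺ O(n²).
Check each option:
  A. nⁿ — O(nⁿ) does not grow strictly slower than h(n)
  B. 2 log(n) — O(log n) does not grow strictly faster than f(n)
  C. log(n) — O(log n) does not grow strictly faster than f(n)
  D. n log²(n) — O(n log² n) is strictly between O(n^(2/3)) and O(n²) ✓

Only option D (n log²(n)) lies strictly between.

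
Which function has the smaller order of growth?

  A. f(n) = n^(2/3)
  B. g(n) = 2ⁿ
A

f(n) = n^(2/3) is O(n^(2/3)), while g(n) = 2ⁿ is O(2ⁿ).
Since O(n^(2/3)) grows slower than O(2ⁿ), f(n) is dominated.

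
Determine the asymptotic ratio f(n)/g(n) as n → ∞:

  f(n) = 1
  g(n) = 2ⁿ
0

Since 1 (O(1)) grows slower than 2ⁿ (O(2ⁿ)),
the ratio f(n)/g(n) → 0 as n → ∞.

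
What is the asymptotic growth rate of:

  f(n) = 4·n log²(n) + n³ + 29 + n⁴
Θ(n⁴)

Order the terms by growth rate: 29 ≺ 4·n log²(n) ≺ n³ ≺ n⁴.
The fastest-growing term n⁴ dominates as n → ∞; dropping its constant factor gives Θ(n⁴).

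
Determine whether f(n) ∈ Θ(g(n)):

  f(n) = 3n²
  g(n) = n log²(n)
False

f(n) = 3n² is O(n²), and g(n) = n log²(n) is O(n log² n).
Since they have different growth rates, f(n) = Θ(g(n)) is false.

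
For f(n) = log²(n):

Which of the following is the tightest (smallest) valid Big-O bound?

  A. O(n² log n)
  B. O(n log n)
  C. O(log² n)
C

f(n) = log²(n) is O(log² n).
All listed options are valid Big-O bounds (upper bounds),
but O(log² n) is the tightest (smallest valid bound).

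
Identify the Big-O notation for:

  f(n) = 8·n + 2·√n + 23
O(n)

The dominant term in 8·n + 2·√n + 23 is 8·n, which is Θ(n).
Lower-order terms (2·√n, 23) are asymptotically negligible.
Constants are absorbed, so the tightest bound is O(n).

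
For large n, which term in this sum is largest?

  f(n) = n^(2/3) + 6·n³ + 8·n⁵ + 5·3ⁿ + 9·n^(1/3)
5·3ⁿ

Looking at each term:
  - n^(2/3) is O(n^(2/3))
  - 6·n³ is O(n³)
  - 8·n⁵ is O(n⁵)
  - 5·3ⁿ is O(3ⁿ)
  - 9·n^(1/3) is O(n^(1/3))

The term 5·3ⁿ (O(3ⁿ)) grows fastest and dominates all others.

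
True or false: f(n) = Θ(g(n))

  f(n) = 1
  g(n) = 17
True

f(n) = 1 and g(n) = 17 are both O(1).
Since they have the same asymptotic growth rate, f(n) = Θ(g(n)) is true.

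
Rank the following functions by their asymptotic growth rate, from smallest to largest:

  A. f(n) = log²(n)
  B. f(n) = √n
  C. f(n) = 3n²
A < B < C

Comparing growth rates:
A = log²(n) is O(log² n)
B = √n is O(√n)
C = 3n² is O(n²)

Therefore, the order from slowest to fastest is: A < B < C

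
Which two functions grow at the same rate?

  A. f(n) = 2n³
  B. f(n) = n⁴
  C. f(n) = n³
A and C

Examining each function:
  A. 2n³ is O(n³)
  B. n⁴ is O(n⁴)
  C. n³ is O(n³)

Functions A and C both have the same complexity class.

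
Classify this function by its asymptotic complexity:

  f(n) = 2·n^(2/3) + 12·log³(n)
O(n^(2/3))

The dominant term in 2·n^(2/3) + 12·log³(n) is 2·n^(2/3), which is Θ(n^(2/3)).
Lower-order terms (12·log³(n)) are asymptotically negligible.
Constants are absorbed, so the tightest bound is O(n^(2/3)).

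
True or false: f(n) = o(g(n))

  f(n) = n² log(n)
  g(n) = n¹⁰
True

f(n) = n² log(n) is O(n² log n), and g(n) = n¹⁰ is O(n¹⁰).
Since O(n² log n) grows strictly slower than O(n¹⁰), f(n) = o(g(n)) is true.
This means lim(n→∞) f(n)/g(n) = 0.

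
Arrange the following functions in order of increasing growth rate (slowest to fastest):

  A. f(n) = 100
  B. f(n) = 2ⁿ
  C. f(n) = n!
A < B < C

Comparing growth rates:
A = 100 is O(1)
B = 2ⁿ is O(2ⁿ)
C = n! is O(n!)

Therefore, the order from slowest to fastest is: A < B < C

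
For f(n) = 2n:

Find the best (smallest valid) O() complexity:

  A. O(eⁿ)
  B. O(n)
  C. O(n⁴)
B

f(n) = 2n is O(n).
All listed options are valid Big-O bounds (upper bounds),
but O(n) is the tightest (smallest valid bound).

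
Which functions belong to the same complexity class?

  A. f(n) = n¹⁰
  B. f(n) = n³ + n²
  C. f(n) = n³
B and C

Examining each function:
  A. n¹⁰ is O(n¹⁰)
  B. n³ + n² is O(n³)
  C. n³ is O(n³)

Functions B and C both have the same complexity class.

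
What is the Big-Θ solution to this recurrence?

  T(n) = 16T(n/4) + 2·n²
Θ(n² log n)

Master Theorem: a = 16, b = 4, f(n) = 2·n².
Compute the critical exponent d = log₄(16) = 2.
Compare f(n) = Θ(n²) against n^d:
  k = 2 = d, so f(n) = Θ(n^d) — Case 2.
  Work is balanced across levels: T(n) = Θ(n^d log n) = Θ(n² log n).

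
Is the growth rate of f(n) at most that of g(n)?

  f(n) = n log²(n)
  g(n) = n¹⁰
True

f(n) = n log²(n) is O(n log² n), and g(n) = n¹⁰ is O(n¹⁰).
Since O(n log² n) ⊆ O(n¹⁰) (f grows no faster than g), f(n) = O(g(n)) is true.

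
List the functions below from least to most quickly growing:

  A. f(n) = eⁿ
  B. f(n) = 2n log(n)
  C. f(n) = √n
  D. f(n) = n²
C < B < D < A

Comparing growth rates:
C = √n is O(√n)
B = 2n log(n) is O(n log n)
D = n² is O(n²)
A = eⁿ is O(eⁿ)

Therefore, the order from slowest to fastest is: C < B < D < A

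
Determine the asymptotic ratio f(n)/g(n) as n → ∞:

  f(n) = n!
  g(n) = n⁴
∞

Since n! (O(n!)) grows faster than n⁴ (O(n⁴)),
the ratio f(n)/g(n) → ∞ as n → ∞.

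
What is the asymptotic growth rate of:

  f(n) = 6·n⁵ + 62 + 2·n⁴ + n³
Θ(n⁵)

Order the terms by growth rate: 62 ≺ n³ ≺ 2·n⁴ ≺ 6·n⁵.
The fastest-growing term 6·n⁵ dominates as n → ∞; dropping its constant factor gives Θ(n⁵).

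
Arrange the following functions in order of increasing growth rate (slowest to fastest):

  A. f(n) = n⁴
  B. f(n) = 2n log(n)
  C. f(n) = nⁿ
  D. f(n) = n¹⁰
B < A < D < C

Comparing growth rates:
B = 2n log(n) is O(n log n)
A = n⁴ is O(n⁴)
D = n¹⁰ is O(n¹⁰)
C = nⁿ is O(nⁿ)

Therefore, the order from slowest to fastest is: B < A < D < C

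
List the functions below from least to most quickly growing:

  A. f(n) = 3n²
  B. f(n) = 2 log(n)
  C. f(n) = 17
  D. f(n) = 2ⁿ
C < B < A < D

Comparing growth rates:
C = 17 is O(1)
B = 2 log(n) is O(log n)
A = 3n² is O(n²)
D = 2ⁿ is O(2ⁿ)

Therefore, the order from slowest to fastest is: C < B < A < D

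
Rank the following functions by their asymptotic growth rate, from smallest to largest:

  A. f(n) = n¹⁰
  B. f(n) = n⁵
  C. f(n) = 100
C < B < A

Comparing growth rates:
C = 100 is O(1)
B = n⁵ is O(n⁵)
A = n¹⁰ is O(n¹⁰)

Therefore, the order from slowest to fastest is: C < B < A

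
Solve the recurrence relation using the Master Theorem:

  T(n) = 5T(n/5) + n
Θ(n log n)

Master Theorem: a = 5, b = 5, f(n) = n.
Compute the critical exponent d = log₅(5) = 1.
Compare f(n) = Θ(n) against n^d:
  k = 1 = d, so f(n) = Θ(n^d) — Case 2.
  Work is balanced across levels: T(n) = Θ(n^d log n) = Θ(n log n).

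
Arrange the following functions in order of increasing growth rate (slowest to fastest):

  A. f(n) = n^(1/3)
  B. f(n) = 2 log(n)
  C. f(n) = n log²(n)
B < A < C

Comparing growth rates:
B = 2 log(n) is O(log n)
A = n^(1/3) is O(n^(1/3))
C = n log²(n) is O(n log² n)

Therefore, the order from slowest to fastest is: B < A < C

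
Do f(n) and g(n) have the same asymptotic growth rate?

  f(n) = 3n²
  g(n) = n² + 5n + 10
True

f(n) = 3n² and g(n) = n² + 5n + 10 are both O(n²).
Since they have the same asymptotic growth rate, f(n) = Θ(g(n)) is true.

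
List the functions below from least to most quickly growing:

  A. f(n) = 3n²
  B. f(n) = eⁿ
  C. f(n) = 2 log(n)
C < A < B

Comparing growth rates:
C = 2 log(n) is O(log n)
A = 3n² is O(n²)
B = eⁿ is O(eⁿ)

Therefore, the order from slowest to fastest is: C < A < B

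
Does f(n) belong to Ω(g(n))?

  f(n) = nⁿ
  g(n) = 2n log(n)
True

f(n) = nⁿ is O(nⁿ), and g(n) = 2n log(n) is O(n log n).
Since O(nⁿ) grows at least as fast as O(n log n), f(n) = Ω(g(n)) is true.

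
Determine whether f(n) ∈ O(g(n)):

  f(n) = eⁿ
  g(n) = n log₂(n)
False

f(n) = eⁿ is O(eⁿ), and g(n) = n log₂(n) is O(n log n).
Since O(eⁿ) grows faster than O(n log n), f(n) = O(g(n)) is false.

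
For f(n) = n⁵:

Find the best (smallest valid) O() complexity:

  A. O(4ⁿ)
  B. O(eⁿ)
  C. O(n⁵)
C

f(n) = n⁵ is O(n⁵).
All listed options are valid Big-O bounds (upper bounds),
but O(n⁵) is the tightest (smallest valid bound).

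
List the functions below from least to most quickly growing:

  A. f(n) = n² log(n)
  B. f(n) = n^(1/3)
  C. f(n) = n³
B < A < C

Comparing growth rates:
B = n^(1/3) is O(n^(1/3))
A = n² log(n) is O(n² log n)
C = n³ is O(n³)

Therefore, the order from slowest to fastest is: B < A < C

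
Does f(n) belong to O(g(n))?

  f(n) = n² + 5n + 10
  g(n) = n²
True

f(n) = n² + 5n + 10 and g(n) = n² are both O(n²).
Big-O permits equal growth rates (f ≤ c·g for some c), so f(n) = O(g(n)) is true.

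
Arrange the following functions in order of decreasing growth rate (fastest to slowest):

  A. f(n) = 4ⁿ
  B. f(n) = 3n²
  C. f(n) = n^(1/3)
A > B > C

Comparing growth rates:
A = 4ⁿ is O(4ⁿ)
B = 3n² is O(n²)
C = n^(1/3) is O(n^(1/3))

Therefore, the order from fastest to slowest is: A > B > C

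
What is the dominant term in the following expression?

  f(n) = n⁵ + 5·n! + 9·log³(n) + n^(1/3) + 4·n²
5·n!

Looking at each term:
  - n⁵ is O(n⁵)
  - 5·n! is O(n!)
  - 9·log³(n) is O(log³ n)
  - n^(1/3) is O(n^(1/3))
  - 4·n² is O(n²)

The term 5·n! (O(n!)) grows fastest and dominates all others.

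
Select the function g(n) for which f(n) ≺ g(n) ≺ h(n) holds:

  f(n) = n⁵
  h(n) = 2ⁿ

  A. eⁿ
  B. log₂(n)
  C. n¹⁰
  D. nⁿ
C

We need g(n) with n⁵ = o(g(n)) and g(n) = o(2ⁿ), i.e. O(n⁵) ≺ g ≺ O(2ⁿ).
Check each option:
  A. eⁿ — O(eⁿ) does not grow strictly slower than h(n)
  B. log₂(n) — O(log n) does not grow strictly faster than f(n)
  C. n¹⁰ — O(n¹⁰) is strictly between O(n⁵) and O(2ⁿ) ✓
  D. nⁿ — O(nⁿ) does not grow strictly slower than h(n)

Only option C (n¹⁰) lies strictly between.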